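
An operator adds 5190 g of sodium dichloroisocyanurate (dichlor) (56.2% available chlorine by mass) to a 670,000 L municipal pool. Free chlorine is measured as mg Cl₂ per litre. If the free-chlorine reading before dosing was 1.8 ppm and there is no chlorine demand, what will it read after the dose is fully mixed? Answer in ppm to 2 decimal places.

6.15 ppm

Available chlorine delivered: 5190 g × 0.562 = 2917 g as Cl₂.
Concentration rise: 2917 g / 670,000 L = 4.353 mg/L = 4.35 ppm.
Final FC: 1.8 + 4.35 = 6.15 ppm.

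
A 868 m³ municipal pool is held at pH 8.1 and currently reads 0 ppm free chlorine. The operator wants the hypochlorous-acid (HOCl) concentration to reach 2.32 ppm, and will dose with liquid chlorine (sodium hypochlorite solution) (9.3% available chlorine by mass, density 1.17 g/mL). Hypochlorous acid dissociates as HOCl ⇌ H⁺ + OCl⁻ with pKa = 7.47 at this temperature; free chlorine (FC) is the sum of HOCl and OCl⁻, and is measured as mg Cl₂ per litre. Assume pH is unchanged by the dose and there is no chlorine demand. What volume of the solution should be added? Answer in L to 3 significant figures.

97.5 L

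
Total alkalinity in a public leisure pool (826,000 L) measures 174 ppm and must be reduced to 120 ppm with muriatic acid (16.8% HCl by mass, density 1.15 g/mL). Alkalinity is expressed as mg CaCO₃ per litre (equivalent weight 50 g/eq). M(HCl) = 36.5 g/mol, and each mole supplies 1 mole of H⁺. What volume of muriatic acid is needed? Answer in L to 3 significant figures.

169 L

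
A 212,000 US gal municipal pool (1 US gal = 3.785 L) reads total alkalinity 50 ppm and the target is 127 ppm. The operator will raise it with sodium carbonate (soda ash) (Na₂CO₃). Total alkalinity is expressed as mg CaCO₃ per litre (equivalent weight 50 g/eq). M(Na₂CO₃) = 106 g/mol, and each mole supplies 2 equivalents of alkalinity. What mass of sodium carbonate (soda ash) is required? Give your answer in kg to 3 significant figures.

Volume: 212,000 US gal × 3.785 L/gal = 802,420 L.
Alkalinity to add: (127 − 50) = 77 mg/L as CaCO₃ × 802,420 L = 61,790 g as CaCO₃.
Equivalents: 61,790 g ÷ 50 g/eq = 1236 eq.
Each mole of Na₂CO₃ supplies 2 eq, so 1236 / 2 = 617.9 mol.
Mass: 617.9 mol × 106 g/mol = 65,490 g.

65.5 kg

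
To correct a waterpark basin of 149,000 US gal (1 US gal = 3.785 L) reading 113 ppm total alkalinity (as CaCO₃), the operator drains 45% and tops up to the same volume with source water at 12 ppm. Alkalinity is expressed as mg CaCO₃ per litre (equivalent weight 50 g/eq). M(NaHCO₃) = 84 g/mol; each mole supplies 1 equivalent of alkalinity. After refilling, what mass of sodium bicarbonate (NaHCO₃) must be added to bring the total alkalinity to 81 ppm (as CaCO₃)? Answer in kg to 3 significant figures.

Volume: 149,000 US gal × 3.785 L/gal = 563,965 L.
After draining 45% and refilling: 113 × 0.55 + 12 × 0.45 = 67.55 ppm.
Deficit to target: 81 − 67.55 = 13.45 mg/L.
As CaCO₃: 13.45 mg/L × 563,965 L = 7585 g; ÷ 50 g/eq ÷ 1 = 151.7 mol NaHCO₃.
Mass: 151.7 × 84 = 12,740 g.

12.7 kg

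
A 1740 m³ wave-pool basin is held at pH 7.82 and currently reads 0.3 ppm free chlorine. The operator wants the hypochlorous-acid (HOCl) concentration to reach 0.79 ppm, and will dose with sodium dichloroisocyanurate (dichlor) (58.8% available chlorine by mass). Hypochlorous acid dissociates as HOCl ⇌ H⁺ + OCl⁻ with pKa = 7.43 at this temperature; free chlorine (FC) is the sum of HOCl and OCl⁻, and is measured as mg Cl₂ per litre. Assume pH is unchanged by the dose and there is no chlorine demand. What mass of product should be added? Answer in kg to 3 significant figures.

Volume: 1740 m³ = 1,740,000 L.
[OCl⁻]/[HOCl] = 10^(pH − pKa) = 10^(7.82 − 7.43) = 2.455; fraction as HOCl = 1/(1 + 2.455) = 0.2895.
Free chlorine required for 0.79 ppm HOCl: 0.79 / 0.2895 = 2.729 ppm.
FC to add: 2.729 − 0.3 = 2.429 mg/L as Cl₂.
Cl₂ equivalent: 2.429 mg/L × 1,740,000 L = 4227 g.
Product at 58.8% available Cl: 4227 / 0.588 = 7189 g.

7.19 kg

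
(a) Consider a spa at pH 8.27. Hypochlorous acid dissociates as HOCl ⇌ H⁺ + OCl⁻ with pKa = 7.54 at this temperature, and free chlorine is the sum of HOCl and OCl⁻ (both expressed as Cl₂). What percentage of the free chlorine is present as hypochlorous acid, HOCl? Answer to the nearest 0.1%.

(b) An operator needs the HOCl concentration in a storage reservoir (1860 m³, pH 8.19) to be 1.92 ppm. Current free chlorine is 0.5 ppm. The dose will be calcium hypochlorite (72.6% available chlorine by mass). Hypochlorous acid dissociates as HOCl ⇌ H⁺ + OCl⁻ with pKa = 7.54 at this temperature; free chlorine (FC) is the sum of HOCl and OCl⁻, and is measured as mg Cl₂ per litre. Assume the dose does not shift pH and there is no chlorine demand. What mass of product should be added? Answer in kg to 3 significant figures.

(a) 15.7%; (b) 25.6 kg

(a) [OCl⁻]/[HOCl] = 10^(pH − pKa) = 10^(8.27 − 7.54) = 10^0.73 = 5.37.
(a) Fraction as HOCl = 1 / (1 + 5.37) = 0.157.

(b) Volume: 1860 m³ = 1,860,000 L.
(b) [OCl⁻]/[HOCl] = 10^(pH − pKa) = 10^(8.19 − 7.54) = 4.467; fraction as HOCl = 1/(1 + 4.467) = 0.1829.
(b) Free chlorine required for 1.92 ppm HOCl: 1.92 / 0.1829 = 10.5 ppm.
(b) FC to add: 10.5 − 0.5 = 9.996 mg/L as Cl₂.
(b) Cl₂ equivalent: 9.996 mg/L × 1,860,000 L = 18,590 g.
(b) Product at 72.6% available Cl: 18,590 / 0.726 = 25,610 g.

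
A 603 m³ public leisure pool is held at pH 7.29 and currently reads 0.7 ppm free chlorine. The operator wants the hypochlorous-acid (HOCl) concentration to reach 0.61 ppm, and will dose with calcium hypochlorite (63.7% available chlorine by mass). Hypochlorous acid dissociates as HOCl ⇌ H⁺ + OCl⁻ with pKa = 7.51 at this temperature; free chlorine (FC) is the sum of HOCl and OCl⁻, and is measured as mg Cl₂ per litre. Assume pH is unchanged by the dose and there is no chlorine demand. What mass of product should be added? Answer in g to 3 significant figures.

Volume: 603 m³ = 603,000 L.
[OCl⁻]/[HOCl] = 10^(pH − pKa) = 10^(7.29 − 7.51) = 0.6026; fraction as HOCl = 1/(1 + 0.6026) = 0.624.
Free chlorine required for 0.61 ppm HOCl: 0.61 / 0.624 = 0.9776 ppm.
FC to add: 0.9776 − 0.7 = 0.2776 mg/L as Cl₂.
Cl₂ equivalent: 0.2776 mg/L × 603,000 L = 167.4 g.
Product at 63.7% available Cl: 167.4 / 0.637 = 262.7 g.

263 g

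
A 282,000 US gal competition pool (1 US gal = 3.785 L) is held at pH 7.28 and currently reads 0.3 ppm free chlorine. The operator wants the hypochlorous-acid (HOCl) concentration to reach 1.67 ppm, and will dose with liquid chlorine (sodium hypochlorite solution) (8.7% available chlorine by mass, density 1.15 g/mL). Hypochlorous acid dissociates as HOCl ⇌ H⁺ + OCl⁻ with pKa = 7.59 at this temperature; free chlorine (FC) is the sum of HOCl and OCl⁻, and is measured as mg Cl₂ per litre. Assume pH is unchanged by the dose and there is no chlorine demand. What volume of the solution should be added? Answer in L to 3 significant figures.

Volume: 282,000 US gal × 3.785 L/gal = 1,067,370 L.
[OCl⁻]/[HOCl] = 10^(pH − pKa) = 10^(7.28 − 7.59) = 0.4898; fraction as HOCl = 1/(1 + 0.4898) = 0.6712.
Free chlorine required for 1.67 ppm HOCl: 1.67 / 0.6712 = 2.488 ppm.
FC to add: 2.488 − 0.3 = 2.188 mg/L as Cl₂.
Cl₂ equivalent: 2.188 mg/L × 1,067,370 L = 2335 g.
Product at 8.7% available Cl: 2335 / 0.087 = 26,840 g.
Volume: 26,840 g ÷ 1.15 g/mL = 23,340 mL.

23.3 L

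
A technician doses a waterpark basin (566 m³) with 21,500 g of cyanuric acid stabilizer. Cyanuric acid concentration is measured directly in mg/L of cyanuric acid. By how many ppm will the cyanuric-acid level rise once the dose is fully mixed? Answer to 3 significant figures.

38.0 ppm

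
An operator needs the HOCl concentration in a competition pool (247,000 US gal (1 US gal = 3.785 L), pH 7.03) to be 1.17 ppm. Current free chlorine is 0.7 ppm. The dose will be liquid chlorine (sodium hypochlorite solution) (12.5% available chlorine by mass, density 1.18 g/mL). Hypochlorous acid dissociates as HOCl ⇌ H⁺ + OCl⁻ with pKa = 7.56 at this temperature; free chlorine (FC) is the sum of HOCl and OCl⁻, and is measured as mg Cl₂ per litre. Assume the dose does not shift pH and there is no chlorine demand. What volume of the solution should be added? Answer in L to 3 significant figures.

Volume: 247,000 US gal × 3.785 L/gal = 934,895 L.
[OCl⁻]/[HOCl] = 10^(pH − pKa) = 10^(7.03 − 7.56) = 0.2951; fraction as HOCl = 1/(1 + 0.2951) = 0.7721.
Free chlorine required for 1.17 ppm HOCl: 1.17 / 0.7721 = 1.515 ppm.
FC to add: 1.515 − 0.7 = 0.8153 mg/L as Cl₂.
Cl₂ equivalent: 0.8153 mg/L × 934,895 L = 762.2 g.
Product at 12.5% available Cl: 762.2 / 0.125 = 6098 g.
Volume: 6098 g ÷ 1.18 g/mL = 5168 mL.

5.17 L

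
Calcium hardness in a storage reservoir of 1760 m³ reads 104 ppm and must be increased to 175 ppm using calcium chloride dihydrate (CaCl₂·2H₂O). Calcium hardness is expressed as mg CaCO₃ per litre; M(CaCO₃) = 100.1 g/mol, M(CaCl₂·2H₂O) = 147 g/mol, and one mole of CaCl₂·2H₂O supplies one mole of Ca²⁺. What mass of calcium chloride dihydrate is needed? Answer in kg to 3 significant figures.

184 kg

Volume: 1760 m³ = 1,760,000 L.
Hardness to add: (175 − 104) = 71 mg/L as CaCO₃ × 1,760,000 L = 125,000 g as CaCO₃.
Moles of Ca²⁺ (1 mol Ca²⁺ ≡ 1 mol CaCO₃): 125,000 / 100.1 g/mol = 1248 mol.
Mass of CaCl₂·2H₂O: 1248 × 147 = 183,500 g.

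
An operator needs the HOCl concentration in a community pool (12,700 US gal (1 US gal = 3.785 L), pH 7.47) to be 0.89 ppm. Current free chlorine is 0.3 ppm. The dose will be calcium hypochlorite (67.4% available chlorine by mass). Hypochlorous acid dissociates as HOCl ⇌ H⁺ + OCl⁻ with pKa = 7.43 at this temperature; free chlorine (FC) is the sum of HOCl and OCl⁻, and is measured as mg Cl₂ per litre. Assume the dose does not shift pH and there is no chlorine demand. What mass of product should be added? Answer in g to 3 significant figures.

112 g

Volume: 12,700 US gal × 3.785 L/gal = 48,070 L.
[OCl⁻]/[HOCl] = 10^(pH − pKa) = 10^(7.47 − 7.43) = 1.096; fraction as HOCl = 1/(1 + 1.096) = 0.477.
Free chlorine required for 0.89 ppm HOCl: 0.89 / 0.477 = 1.866 ppm.
FC to add: 1.866 − 0.3 = 1.566 mg/L as Cl₂.
Cl₂ equivalent: 1.566 mg/L × 48,070 L = 75.27 g.
Product at 67.4% available Cl: 75.27 / 0.674 = 111.7 g.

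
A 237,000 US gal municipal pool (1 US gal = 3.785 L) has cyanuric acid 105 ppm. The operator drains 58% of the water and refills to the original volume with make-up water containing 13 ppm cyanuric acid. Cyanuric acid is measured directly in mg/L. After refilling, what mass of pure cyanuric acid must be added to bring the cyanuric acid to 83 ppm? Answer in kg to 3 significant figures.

28.1 kg

Volume: 237,000 US gal × 3.785 L/gal = 897,045 L.
After draining 58% and refilling: 105 × 0.42 + 13 × 0.58 = 51.64 ppm.
Deficit to target: 83 − 51.64 = 31.36 mg/L.
Mass: 31.36 mg/L × 897,045 L = 28,130 g cyanuric acid.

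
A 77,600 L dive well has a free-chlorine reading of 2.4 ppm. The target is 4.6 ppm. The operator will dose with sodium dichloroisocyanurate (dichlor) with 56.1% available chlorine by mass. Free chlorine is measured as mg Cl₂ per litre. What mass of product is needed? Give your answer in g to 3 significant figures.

Chlorine deficit: 4.6 − 2.4 = 2.2 ppm = 2.2 mg/L as Cl₂.
Cl₂ equivalent needed: 2.2 mg/L × 77,600 L = 170,700 mg = 170.7 g.
Product at 56.1% available chlorine: 170.7 / 0.561 = 304.3 g.

304 g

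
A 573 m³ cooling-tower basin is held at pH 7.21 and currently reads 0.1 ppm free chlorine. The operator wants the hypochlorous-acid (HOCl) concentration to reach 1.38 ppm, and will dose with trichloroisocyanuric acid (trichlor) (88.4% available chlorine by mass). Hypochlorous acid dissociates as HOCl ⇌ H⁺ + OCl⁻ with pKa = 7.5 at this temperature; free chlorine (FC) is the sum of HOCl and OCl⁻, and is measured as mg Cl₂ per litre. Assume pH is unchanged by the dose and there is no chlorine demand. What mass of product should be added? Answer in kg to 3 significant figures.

Volume: 573 m³ = 573,000 L.
[OCl⁻]/[HOCl] = 10^(pH − pKa) = 10^(7.21 − 7.5) = 0.5129; fraction as HOCl = 1/(1 + 0.5129) = 0.661.
Free chlorine required for 1.38 ppm HOCl: 1.38 / 0.661 = 2.088 ppm.
FC to add: 2.088 − 0.1 = 1.988 mg/L as Cl₂.
Cl₂ equivalent: 1.988 mg/L × 573,000 L = 1139 g.
Product at 88.4% available Cl: 1139 / 0.884 = 1288 g.

1.29 kg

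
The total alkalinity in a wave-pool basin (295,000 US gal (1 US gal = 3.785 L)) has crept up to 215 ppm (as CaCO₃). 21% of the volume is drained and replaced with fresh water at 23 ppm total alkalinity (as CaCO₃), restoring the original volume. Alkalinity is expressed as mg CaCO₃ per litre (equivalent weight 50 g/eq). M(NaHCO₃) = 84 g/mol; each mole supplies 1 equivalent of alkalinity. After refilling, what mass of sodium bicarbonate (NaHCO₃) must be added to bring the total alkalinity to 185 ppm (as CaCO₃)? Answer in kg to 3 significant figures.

Volume: 295,000 US gal × 3.785 L/gal = 1,116,575 L.
After draining 21% and refilling: 215 × 0.79 + 23 × 0.21 = 174.68 ppm.
Deficit to target: 185 − 174.68 = 10.32 mg/L.
As CaCO₃: 10.32 mg/L × 1,116,575 L = 11,520 g; ÷ 50 g/eq ÷ 1 = 230.5 mol NaHCO₃.
Mass: 230.5 × 84 = 19,360 g.

19.4 kg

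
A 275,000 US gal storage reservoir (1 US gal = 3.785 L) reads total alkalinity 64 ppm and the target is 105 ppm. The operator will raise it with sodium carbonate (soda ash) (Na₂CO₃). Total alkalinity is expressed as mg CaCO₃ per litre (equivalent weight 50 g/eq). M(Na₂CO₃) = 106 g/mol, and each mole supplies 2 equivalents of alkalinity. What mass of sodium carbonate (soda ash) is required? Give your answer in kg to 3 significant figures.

45.2 kg

Volume: 275,000 US gal × 3.785 L/gal = 1,040,875 L.
Alkalinity to add: (105 − 64) = 41 mg/L as CaCO₃ × 1,040,875 L = 42,680 g as CaCO₃.
Equivalents: 42,680 g ÷ 50 g/eq = 853.5 eq.
Each mole of Na₂CO₃ supplies 2 eq, so 853.5 / 2 = 426.8 mol.
Mass: 426.8 mol × 106 g/mol = 45,240 g.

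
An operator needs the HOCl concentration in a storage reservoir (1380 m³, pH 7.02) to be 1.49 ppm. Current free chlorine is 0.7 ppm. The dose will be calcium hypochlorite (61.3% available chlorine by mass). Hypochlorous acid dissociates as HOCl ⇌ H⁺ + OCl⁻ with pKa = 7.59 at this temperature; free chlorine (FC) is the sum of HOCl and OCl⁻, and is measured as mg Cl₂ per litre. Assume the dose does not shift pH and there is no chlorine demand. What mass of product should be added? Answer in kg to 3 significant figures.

2.68 kg

Volume: 1380 m³ = 1,380,000 L.
[OCl⁻]/[HOCl] = 10^(pH − pKa) = 10^(7.02 − 7.59) = 0.2692; fraction as HOCl = 1/(1 + 0.2692) = 0.7879.
Free chlorine required for 1.49 ppm HOCl: 1.49 / 0.7879 = 1.891 ppm.
FC to add: 1.891 − 0.7 = 1.191 mg/L as Cl₂.
Cl₂ equivalent: 1.191 mg/L × 1,380,000 L = 1644 g.
Product at 61.3% available Cl: 1644 / 0.613 = 2681 g.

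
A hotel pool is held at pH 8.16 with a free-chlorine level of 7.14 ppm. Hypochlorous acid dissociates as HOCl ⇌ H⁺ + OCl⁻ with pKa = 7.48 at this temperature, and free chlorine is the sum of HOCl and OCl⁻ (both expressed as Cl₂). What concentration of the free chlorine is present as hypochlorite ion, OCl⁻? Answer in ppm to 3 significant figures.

5.91 ppm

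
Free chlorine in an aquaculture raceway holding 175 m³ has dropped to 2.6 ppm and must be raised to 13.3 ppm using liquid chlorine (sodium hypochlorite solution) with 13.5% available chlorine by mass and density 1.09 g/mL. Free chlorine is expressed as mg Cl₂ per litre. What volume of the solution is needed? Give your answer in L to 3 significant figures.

12.7 L

Volume: 175 m³ = 175,000 L.
Chlorine deficit: 13.3 − 2.6 = 10.7 ppm = 10.7 mg/L as Cl₂.
Cl₂ equivalent needed: 10.7 mg/L × 175,000 L = 1,872,000 mg = 1872 g.
Product at 13.5% available chlorine: 1872 / 0.135 = 13,870 g.
Volume at density 1.09 g/mL: 13,870 g ÷ 1.09 g/mL = 12,730 mL.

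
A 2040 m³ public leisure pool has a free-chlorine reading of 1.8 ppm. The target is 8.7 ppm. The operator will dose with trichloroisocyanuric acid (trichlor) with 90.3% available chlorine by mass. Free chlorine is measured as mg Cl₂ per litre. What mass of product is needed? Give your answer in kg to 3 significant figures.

15.6 kg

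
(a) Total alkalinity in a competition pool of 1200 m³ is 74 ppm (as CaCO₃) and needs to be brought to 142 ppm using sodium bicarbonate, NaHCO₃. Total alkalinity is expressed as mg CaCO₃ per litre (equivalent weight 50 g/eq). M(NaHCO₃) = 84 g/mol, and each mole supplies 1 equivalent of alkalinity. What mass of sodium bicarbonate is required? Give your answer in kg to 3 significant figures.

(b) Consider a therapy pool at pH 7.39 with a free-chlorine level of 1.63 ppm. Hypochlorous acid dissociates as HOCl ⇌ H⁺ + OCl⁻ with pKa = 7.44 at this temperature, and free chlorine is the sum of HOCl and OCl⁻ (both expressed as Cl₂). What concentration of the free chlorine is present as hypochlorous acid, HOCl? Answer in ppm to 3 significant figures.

(a) 137 kg; (b) 0.862 ppm

(a) Volume: 1200 m³ = 1,200,000 L.
(a) Alkalinity to add: (142 − 74) = 68 mg/L as CaCO₃ × 1,200,000 L = 81,600 g as CaCO₃.
(a) Equivalents: 81,600 g ÷ 50 g/eq = 1632 eq.
(a) NaHCO₃ supplies 1 eq per mole → 1632 mol.
(a) Mass: 1632 mol × 84 g/mol = 137,100 g.

(b) [OCl⁻]/[HOCl] = 10^(pH − pKa) = 10^(7.39 − 7.44) = 10^-0.05 = 0.8913.
(b) Fraction as HOCl = 1 / (1 + 0.8913) = 0.5288.
(b) HOCl = 0.5288 × 1.63 ppm = 0.8619 ppm.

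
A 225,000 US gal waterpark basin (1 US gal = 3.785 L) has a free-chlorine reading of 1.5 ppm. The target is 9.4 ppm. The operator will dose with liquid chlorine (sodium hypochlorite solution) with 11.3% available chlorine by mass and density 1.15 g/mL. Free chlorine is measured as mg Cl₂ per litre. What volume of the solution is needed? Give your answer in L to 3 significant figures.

51.8 L

Volume: 225,000 US gal × 3.785 L/gal = 851,625 L.
Chlorine deficit: 9.4 − 1.5 = 7.9 ppm = 7.9 mg/L as Cl₂.
Cl₂ equivalent needed: 7.9 mg/L × 851,625 L = 6,728,000 mg = 6728 g.
Product at 11.3% available chlorine: 6728 / 0.113 = 59,540 g.
Volume at density 1.15 g/mL: 59,540 g ÷ 1.15 g/mL = 51,770 mL.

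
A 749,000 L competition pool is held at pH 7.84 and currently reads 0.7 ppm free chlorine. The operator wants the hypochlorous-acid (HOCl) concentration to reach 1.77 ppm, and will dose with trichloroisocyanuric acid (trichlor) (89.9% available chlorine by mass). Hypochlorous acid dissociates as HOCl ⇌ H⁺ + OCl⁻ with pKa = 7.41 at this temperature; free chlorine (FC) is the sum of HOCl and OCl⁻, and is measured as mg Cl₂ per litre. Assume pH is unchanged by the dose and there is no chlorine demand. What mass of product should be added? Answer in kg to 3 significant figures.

4.86 kg

[OCl⁻]/[HOCl] = 10^(pH − pKa) = 10^(7.84 − 7.41) = 2.692; fraction as HOCl = 1/(1 + 2.692) = 0.2709.
Free chlorine required for 1.77 ppm HOCl: 1.77 / 0.2709 = 6.534 ppm.
FC to add: 6.534 − 0.7 = 5.834 mg/L as Cl₂.
Cl₂ equivalent: 5.834 mg/L × 749,000 L = 4370 g.
Product at 89.9% available Cl: 4370 / 0.899 = 4861 g.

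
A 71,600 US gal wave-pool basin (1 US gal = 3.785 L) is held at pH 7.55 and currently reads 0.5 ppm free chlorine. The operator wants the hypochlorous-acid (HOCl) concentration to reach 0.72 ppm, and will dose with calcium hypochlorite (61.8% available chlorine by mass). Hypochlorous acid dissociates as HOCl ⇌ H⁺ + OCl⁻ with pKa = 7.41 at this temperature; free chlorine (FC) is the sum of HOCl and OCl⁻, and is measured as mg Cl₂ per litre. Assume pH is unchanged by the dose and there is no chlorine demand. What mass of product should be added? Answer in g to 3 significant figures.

532 g

Volume: 71,600 US gal × 3.785 L/gal = 271,006 L.
[OCl⁻]/[HOCl] = 10^(pH − pKa) = 10^(7.55 − 7.41) = 1.38; fraction as HOCl = 1/(1 + 1.38) = 0.4201.
Free chlorine required for 0.72 ppm HOCl: 0.72 / 0.4201 = 1.714 ppm.
FC to add: 1.714 − 0.5 = 1.214 mg/L as Cl₂.
Cl₂ equivalent: 1.214 mg/L × 271,006 L = 329 g.
Product at 61.8% available Cl: 329 / 0.618 = 532.3 g.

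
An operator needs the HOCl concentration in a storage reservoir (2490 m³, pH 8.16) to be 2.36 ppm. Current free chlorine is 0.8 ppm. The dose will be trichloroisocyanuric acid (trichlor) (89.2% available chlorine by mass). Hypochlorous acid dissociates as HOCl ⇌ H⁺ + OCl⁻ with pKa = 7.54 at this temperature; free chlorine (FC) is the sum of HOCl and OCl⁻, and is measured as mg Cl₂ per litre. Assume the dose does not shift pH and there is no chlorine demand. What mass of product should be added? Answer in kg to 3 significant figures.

Volume: 2490 m³ = 2,490,000 L.
[OCl⁻]/[HOCl] = 10^(pH − pKa) = 10^(8.16 − 7.54) = 4.169; fraction as HOCl = 1/(1 + 4.169) = 0.1935.
Free chlorine required for 2.36 ppm HOCl: 2.36 / 0.1935 = 12.2 ppm.
FC to add: 12.2 − 0.8 = 11.4 mg/L as Cl₂.
Cl₂ equivalent: 11.4 mg/L × 2,490,000 L = 28,380 g.
Product at 89.2% available Cl: 28,380 / 0.892 = 31,820 g.

31.8 kg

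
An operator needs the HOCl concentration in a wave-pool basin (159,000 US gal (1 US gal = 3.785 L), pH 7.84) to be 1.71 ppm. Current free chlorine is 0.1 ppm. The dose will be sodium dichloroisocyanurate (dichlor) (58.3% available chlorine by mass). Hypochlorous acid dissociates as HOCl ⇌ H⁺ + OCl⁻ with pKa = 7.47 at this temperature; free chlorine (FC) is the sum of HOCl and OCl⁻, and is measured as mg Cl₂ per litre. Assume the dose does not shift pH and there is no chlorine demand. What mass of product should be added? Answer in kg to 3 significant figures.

Volume: 159,000 US gal × 3.785 L/gal = 601,815 L.
[OCl⁻]/[HOCl] = 10^(pH − pKa) = 10^(7.84 − 7.47) = 2.344; fraction as HOCl = 1/(1 + 2.344) = 0.299.
Free chlorine required for 1.71 ppm HOCl: 1.71 / 0.299 = 5.719 ppm.
FC to add: 5.719 − 0.1 = 5.619 mg/L as Cl₂.
Cl₂ equivalent: 5.619 mg/L × 601,815 L = 3381 g.
Product at 58.3% available Cl: 3381 / 0.583 = 5800 g.

5.80 kg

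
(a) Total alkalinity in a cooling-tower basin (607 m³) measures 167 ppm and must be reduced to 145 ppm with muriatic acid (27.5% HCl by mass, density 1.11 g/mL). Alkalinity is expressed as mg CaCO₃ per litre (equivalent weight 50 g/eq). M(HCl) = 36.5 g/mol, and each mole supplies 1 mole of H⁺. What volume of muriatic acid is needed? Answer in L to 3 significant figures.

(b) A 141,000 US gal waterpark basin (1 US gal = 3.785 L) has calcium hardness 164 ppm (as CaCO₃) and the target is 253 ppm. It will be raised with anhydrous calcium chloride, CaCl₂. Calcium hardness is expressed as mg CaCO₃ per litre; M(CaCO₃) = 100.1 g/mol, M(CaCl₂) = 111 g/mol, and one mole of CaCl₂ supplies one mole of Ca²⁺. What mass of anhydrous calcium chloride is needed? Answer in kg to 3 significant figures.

(a) Volume: 607 m³ = 607,000 L.
(a) Alkalinity to neutralize: (167 − 145) = 22 mg/L as CaCO₃ × 607,000 L = 13,350 g as CaCO₃.
(a) Equivalents of H⁺ required: 13,350 ÷ 50 g/eq = 267.1 eq = 267.1 mol HCl.
(a) Mass of HCl: 267.1 × 36.5 = 9748 g.
(a) Mass of 27.5% solution: 9748 / 0.275 = 35,450 g.
(a) Volume: 35,450 g ÷ 1.11 g/mL = 31,940 mL.

(b) Volume: 141,000 US gal × 3.785 L/gal = 533,685 L.
(b) Hardness to add: (253 − 164) = 89 mg/L as CaCO₃ × 533,685 L = 47,500 g as CaCO₃.
(b) Moles of Ca²⁺ (1 mol Ca²⁺ ≡ 1 mol CaCO₃): 47,500 / 100.1 g/mol = 474.5 mol.
(b) Mass of CaCl₂: 474.5 × 111 = 52,670 g.

(a) 31.9 L; (b) 52.7 kg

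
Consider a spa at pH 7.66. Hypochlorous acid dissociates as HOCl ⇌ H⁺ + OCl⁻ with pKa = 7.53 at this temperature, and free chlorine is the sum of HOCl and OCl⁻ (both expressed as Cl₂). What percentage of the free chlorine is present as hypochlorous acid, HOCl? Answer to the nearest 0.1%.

[OCl⁻]/[HOCl] = 10^(pH − pKa) = 10^(7.66 − 7.53) = 10^0.13 = 1.349.
Fraction as HOCl = 1 / (1 + 1.349) = 0.4257.

42.6%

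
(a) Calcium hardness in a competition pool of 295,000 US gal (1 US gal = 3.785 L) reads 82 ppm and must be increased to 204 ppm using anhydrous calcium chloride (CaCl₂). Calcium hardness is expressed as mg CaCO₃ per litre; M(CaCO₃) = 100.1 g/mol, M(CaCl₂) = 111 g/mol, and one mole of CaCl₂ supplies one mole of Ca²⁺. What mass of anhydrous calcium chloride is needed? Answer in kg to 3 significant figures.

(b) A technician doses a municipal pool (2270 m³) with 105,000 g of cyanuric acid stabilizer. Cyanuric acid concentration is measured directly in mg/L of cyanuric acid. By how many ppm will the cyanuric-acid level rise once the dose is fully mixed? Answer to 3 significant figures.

(a) 151 kg; (b) 46.3 ppm

(a) Volume: 295,000 US gal × 3.785 L/gal = 1,116,575 L.
(a) Hardness to add: (204 − 82) = 122 mg/L as CaCO₃ × 1,116,575 L = 136,200 g as CaCO₃.
(a) Moles of Ca²⁺ (1 mol Ca²⁺ ≡ 1 mol CaCO₃): 136,200 / 100.1 g/mol = 1361 mol.
(a) Mass of CaCl₂: 1361 × 111 = 151,100 g.

(b) Volume: 2270 m³ = 2,270,000 L.
(b) Rise: 105,000 g / 2,270,000 L × 1000 = 46.26 mg/L.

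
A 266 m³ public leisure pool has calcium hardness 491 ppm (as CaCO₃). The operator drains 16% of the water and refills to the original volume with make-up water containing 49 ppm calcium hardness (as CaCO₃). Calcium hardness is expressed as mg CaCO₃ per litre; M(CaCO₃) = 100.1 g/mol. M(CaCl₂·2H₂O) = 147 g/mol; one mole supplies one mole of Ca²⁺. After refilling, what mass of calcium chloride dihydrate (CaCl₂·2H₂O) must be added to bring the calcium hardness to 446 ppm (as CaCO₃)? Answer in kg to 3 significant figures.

10.0 kg

Volume: 266 m³ = 266,000 L.
After draining 16% and refilling: 491 × 0.84 + 49 × 0.16 = 420.28 ppm.
Deficit to target: 446 − 420.28 = 25.72 mg/L.
As CaCO₃: 25.72 mg/L × 266,000 L = 6842 g; ÷ 100.1 = 68.35 mol Ca²⁺.
Mass: 68.35 × 147 = 10,050 g.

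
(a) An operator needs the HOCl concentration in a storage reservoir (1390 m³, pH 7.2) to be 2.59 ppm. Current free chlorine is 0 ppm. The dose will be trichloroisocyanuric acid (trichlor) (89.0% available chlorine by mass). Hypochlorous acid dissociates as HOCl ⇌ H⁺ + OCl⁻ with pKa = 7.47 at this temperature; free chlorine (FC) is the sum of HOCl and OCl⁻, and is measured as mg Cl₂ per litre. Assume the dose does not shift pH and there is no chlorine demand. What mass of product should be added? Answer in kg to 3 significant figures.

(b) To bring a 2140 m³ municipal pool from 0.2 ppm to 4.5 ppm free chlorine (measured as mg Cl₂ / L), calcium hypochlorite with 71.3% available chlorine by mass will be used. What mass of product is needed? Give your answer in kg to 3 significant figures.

(a) 6.22 kg; (b) 12.9 kg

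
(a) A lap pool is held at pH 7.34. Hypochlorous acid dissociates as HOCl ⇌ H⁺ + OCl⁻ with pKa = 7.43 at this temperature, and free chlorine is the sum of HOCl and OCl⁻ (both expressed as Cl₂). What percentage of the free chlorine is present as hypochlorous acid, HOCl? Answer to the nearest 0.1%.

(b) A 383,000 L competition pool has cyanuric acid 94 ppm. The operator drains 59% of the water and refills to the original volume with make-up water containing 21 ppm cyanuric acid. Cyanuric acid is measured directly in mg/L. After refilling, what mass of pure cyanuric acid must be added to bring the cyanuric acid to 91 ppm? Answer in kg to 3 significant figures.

(a) [OCl⁻]/[HOCl] = 10^(pH − pKa) = 10^(7.34 − 7.43) = 10^-0.09 = 0.8128.
(a) Fraction as HOCl = 1 / (1 + 0.8128) = 0.5516.

(b) After draining 59% and refilling: 94 × 0.41 + 21 × 0.59 = 50.93 ppm.
(b) Deficit to target: 91 − 50.93 = 40.07 mg/L.
(b) Mass: 40.07 mg/L × 383,000 L = 15,350 g cyanuric acid.

(a) 55.2%; (b) 15.3 kg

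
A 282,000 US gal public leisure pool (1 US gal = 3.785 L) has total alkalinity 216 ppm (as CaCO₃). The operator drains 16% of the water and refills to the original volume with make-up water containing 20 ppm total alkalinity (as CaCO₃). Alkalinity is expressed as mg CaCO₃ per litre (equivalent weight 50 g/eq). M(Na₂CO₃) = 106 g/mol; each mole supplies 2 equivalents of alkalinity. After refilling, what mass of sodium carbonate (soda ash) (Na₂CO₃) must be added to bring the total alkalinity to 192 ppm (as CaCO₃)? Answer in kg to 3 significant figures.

8.33 kg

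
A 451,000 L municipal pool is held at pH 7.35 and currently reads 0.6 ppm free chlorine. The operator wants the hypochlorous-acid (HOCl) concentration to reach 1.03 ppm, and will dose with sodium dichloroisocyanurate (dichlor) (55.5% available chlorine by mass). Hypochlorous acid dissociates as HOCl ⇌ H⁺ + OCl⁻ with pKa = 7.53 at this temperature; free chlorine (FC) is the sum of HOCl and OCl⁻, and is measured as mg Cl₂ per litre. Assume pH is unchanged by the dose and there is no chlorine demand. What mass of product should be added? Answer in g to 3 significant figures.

[OCl⁻]/[HOCl] = 10^(pH − pKa) = 10^(7.35 − 7.53) = 0.6607; fraction as HOCl = 1/(1 + 0.6607) = 0.6022.
Free chlorine required for 1.03 ppm HOCl: 1.03 / 0.6022 = 1.711 ppm.
FC to add: 1.711 − 0.6 = 1.111 mg/L as Cl₂.
Cl₂ equivalent: 1.111 mg/L × 451,000 L = 500.8 g.
Product at 55.5% available Cl: 500.8 / 0.555 = 902.4 g.

902 g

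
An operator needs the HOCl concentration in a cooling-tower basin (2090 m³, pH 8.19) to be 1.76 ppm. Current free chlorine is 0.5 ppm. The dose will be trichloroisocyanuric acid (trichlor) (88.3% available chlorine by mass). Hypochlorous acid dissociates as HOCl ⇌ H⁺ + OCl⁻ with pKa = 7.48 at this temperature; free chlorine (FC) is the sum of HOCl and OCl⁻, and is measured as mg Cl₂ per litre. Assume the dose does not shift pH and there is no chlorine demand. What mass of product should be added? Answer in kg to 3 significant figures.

Volume: 2090 m³ = 2,090,000 L.
[OCl⁻]/[HOCl] = 10^(pH − pKa) = 10^(8.19 − 7.48) = 5.129; fraction as HOCl = 1/(1 + 5.129) = 0.1632.
Free chlorine required for 1.76 ppm HOCl: 1.76 / 0.1632 = 10.79 ppm.
FC to add: 10.79 − 0.5 = 10.29 mg/L as Cl₂.
Cl₂ equivalent: 10.29 mg/L × 2,090,000 L = 21,500 g.
Product at 88.3% available Cl: 21,500 / 0.883 = 24,350 g.

24.3 kg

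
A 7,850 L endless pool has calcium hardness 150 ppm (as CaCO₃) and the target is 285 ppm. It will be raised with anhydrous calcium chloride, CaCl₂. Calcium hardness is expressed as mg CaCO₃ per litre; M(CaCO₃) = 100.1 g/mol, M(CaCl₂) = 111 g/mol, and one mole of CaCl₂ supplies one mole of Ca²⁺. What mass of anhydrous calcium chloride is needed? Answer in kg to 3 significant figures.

1.18 kg

Hardness to add: (285 − 150) = 135 mg/L as CaCO₃ × 7,850 L = 1060 g as CaCO₃.
Moles of Ca²⁺ (1 mol Ca²⁺ ≡ 1 mol CaCO₃): 1060 / 100.1 g/mol = 10.59 mol.
Mass of CaCl₂: 10.59 × 111 = 1175 g.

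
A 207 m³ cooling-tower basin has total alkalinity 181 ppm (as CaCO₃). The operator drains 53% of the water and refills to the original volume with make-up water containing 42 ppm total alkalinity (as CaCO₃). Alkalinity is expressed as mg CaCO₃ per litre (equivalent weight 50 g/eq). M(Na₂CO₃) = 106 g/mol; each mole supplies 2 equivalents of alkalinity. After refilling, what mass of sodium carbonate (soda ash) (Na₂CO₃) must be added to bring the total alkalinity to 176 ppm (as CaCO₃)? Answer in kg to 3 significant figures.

Volume: 207 m³ = 207,000 L.
After draining 53% and refilling: 181 × 0.47 + 42 × 0.53 = 107.33 ppm.
Deficit to target: 176 − 107.33 = 68.67 mg/L.
As CaCO₃: 68.67 mg/L × 207,000 L = 14,210 g; ÷ 50 g/eq ÷ 2 = 142.1 mol Na₂CO₃.
Mass: 142.1 × 106 = 15,070 g.

15.1 kg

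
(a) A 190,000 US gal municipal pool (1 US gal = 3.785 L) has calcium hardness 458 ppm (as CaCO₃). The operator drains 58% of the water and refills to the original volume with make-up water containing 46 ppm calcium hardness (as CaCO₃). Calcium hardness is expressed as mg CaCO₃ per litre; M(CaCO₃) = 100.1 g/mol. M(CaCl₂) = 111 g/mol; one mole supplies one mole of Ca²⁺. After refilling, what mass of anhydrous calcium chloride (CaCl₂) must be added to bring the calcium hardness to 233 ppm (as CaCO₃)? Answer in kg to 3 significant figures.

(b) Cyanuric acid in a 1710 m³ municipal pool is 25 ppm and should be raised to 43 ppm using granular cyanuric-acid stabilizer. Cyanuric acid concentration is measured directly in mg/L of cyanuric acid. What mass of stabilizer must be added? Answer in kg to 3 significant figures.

(a) 11.1 kg; (b) 30.8 kg

(a) Volume: 190,000 US gal × 3.785 L/gal = 719,150 L.
(a) After draining 58% and refilling: 458 × 0.42 + 46 × 0.58 = 219.04 ppm.
(a) Deficit to target: 233 − 219.04 = 13.96 mg/L.
(a) As CaCO₃: 13.96 mg/L × 719,150 L = 10,040 g; ÷ 100.1 = 100.3 mol Ca²⁺.
(a) Mass: 100.3 × 111 = 11,130 g.

(b) Volume: 1710 m³ = 1,710,000 L.
(b) CYA to add: (43 − 25) = 18 mg/L × 1,710,000 L = 30,780 g cyanuric acid.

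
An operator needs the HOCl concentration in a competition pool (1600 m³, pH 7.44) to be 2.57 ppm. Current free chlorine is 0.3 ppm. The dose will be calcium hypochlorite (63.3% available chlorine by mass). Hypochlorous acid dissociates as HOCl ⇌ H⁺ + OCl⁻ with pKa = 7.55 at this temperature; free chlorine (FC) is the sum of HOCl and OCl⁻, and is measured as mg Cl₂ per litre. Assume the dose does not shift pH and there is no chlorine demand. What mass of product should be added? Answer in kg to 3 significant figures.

10.8 kg

Volume: 1600 m³ = 1,600,000 L.
[OCl⁻]/[HOCl] = 10^(pH − pKa) = 10^(7.44 − 7.55) = 0.7762; fraction as HOCl = 1/(1 + 0.7762) = 0.563.
Free chlorine required for 2.57 ppm HOCl: 2.57 / 0.563 = 4.565 ppm.
FC to add: 4.565 − 0.3 = 4.265 mg/L as Cl₂.
Cl₂ equivalent: 4.265 mg/L × 1,600,000 L = 6824 g.
Product at 63.3% available Cl: 6824 / 0.633 = 10,780 g.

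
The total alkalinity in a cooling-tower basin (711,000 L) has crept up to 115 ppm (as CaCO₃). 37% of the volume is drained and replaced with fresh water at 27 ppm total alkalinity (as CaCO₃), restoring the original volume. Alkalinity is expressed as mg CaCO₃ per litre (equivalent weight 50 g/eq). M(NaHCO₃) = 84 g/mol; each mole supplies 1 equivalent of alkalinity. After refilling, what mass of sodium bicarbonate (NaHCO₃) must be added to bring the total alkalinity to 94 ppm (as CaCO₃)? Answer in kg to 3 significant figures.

13.8 kg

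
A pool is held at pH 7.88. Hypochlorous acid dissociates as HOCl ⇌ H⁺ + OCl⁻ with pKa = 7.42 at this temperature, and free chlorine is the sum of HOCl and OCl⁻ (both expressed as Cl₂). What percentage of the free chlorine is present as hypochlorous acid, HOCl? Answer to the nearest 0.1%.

25.7%

[OCl⁻]/[HOCl] = 10^(pH − pKa) = 10^(7.88 − 7.42) = 10^0.46 = 2.884.
Fraction as HOCl = 1 / (1 + 2.884) = 0.2575.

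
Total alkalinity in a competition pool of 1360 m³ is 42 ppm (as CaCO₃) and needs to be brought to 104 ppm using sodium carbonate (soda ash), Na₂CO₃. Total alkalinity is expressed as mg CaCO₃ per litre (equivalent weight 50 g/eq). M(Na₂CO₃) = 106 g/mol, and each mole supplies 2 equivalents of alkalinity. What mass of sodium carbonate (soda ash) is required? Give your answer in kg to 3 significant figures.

Volume: 1360 m³ = 1,360,000 L.
Alkalinity to add: (104 − 42) = 62 mg/L as CaCO₃ × 1,360,000 L = 84,320 g as CaCO₃.
Equivalents: 84,320 g ÷ 50 g/eq = 1686 eq.
Each mole of Na₂CO₃ supplies 2 eq, so 1686 / 2 = 843.2 mol.
Mass: 843.2 mol × 106 g/mol = 89,380 g.

89.4 kg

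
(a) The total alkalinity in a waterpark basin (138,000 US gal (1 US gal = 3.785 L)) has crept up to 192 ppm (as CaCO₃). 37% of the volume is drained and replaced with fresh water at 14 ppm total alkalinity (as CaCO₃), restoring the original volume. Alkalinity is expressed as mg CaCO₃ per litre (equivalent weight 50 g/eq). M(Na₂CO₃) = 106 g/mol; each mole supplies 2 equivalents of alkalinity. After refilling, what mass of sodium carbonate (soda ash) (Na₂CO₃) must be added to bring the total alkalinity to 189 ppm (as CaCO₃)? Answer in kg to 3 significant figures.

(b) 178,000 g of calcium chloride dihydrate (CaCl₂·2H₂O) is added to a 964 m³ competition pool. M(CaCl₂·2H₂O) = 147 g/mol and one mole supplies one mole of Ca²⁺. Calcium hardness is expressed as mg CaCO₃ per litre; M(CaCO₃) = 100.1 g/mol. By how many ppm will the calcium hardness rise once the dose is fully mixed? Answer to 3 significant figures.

(a) Volume: 138,000 US gal × 3.785 L/gal = 522,330 L.
(a) After draining 37% and refilling: 192 × 0.63 + 14 × 0.37 = 126.14 ppm.
(a) Deficit to target: 189 − 126.14 = 62.86 mg/L.
(a) As CaCO₃: 62.86 mg/L × 522,330 L = 32,830 g; ÷ 50 g/eq ÷ 2 = 328.3 mol Na₂CO₃.
(a) Mass: 328.3 × 106 = 34,800 g.

(b) Volume: 964 m³ = 964,000 L.
(b) Moles of Ca²⁺: 178,000 g ÷ 147 g/mol = 1211 mol.
(b) As CaCO₃: 1211 mol × 100.1 g/mol = 121,200 g.
(b) Rise: 121,200 g / 964,000 L × 1000 = 125.7 mg/L.

(a) 34.8 kg; (b) 126 ppm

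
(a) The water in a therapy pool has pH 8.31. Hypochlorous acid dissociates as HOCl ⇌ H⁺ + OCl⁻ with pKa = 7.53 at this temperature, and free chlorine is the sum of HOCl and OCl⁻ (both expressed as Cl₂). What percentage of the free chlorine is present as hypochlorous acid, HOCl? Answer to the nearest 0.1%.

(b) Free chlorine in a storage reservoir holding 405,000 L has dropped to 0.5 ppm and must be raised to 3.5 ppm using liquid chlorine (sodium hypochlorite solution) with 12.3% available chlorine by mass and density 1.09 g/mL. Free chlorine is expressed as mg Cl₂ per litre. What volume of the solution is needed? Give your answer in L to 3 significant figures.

(a) 14.2%; (b) 9.06 L

(a) [OCl⁻]/[HOCl] = 10^(pH − pKa) = 10^(8.31 − 7.53) = 10^0.78 = 6.026.
(a) Fraction as HOCl = 1 / (1 + 6.026) = 0.1423.

(b) Chlorine deficit: 3.5 − 0.5 = 3 ppm = 3 mg/L as Cl₂.
(b) Cl₂ equivalent needed: 3 mg/L × 405,000 L = 1,215,000 mg = 1215 g.
(b) Product at 12.3% available chlorine: 1215 / 0.123 = 9878 g.
(b) Volume at density 1.09 g/mL: 9878 g ÷ 1.09 g/mL = 9062 mL.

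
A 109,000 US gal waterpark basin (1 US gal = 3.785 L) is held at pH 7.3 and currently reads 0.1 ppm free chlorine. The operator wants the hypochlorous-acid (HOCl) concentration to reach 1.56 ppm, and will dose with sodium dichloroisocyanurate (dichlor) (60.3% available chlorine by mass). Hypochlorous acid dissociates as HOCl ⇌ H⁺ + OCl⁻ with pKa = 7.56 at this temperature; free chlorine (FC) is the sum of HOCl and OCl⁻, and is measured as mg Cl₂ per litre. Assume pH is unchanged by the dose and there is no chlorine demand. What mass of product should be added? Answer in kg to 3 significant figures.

Volume: 109,000 US gal × 3.785 L/gal = 412,565 L.
[OCl⁻]/[HOCl] = 10^(pH − pKa) = 10^(7.3 − 7.56) = 0.5495; fraction as HOCl = 1/(1 + 0.5495) = 0.6454.
Free chlorine required for 1.56 ppm HOCl: 1.56 / 0.6454 = 2.417 ppm.
FC to add: 2.417 − 0.1 = 2.317 mg/L as Cl₂.
Cl₂ equivalent: 2.317 mg/L × 412,565 L = 956 g.
Product at 60.3% available Cl: 956 / 0.603 = 1585 g.

1.59 kg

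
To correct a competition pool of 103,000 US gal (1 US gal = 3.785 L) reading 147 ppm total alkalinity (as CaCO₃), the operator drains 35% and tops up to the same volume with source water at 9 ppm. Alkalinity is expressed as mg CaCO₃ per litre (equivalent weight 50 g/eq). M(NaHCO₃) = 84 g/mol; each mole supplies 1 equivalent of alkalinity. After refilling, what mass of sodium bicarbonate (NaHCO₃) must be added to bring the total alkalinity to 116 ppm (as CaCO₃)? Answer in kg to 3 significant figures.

11.3 kg

Volume: 103,000 US gal × 3.785 L/gal = 389,855 L.
After draining 35% and refilling: 147 × 0.65 + 9 × 0.35 = 98.7 ppm.
Deficit to target: 116 − 98.7 = 17.3 mg/L.
As CaCO₃: 17.3 mg/L × 389,855 L = 6744 g; ÷ 50 g/eq ÷ 1 = 134.9 mol NaHCO₃.
Mass: 134.9 × 84 = 11,330 g.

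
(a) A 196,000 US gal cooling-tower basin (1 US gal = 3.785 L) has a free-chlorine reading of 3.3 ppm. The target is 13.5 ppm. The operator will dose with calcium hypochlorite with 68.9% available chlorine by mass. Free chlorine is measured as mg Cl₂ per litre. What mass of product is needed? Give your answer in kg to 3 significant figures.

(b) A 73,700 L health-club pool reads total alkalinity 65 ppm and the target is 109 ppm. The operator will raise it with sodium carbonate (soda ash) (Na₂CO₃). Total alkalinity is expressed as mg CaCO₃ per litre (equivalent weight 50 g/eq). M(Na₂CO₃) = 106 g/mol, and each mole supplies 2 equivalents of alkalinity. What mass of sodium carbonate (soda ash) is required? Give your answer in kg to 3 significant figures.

(a) 11.0 kg; (b) 3.44 kg

(a) Volume: 196,000 US gal × 3.785 L/gal = 741,860 L.
(a) Chlorine deficit: 13.5 − 3.3 = 10.2 ppm = 10.2 mg/L as Cl₂.
(a) Cl₂ equivalent needed: 10.2 mg/L × 741,860 L = 7,567,000 mg = 7567 g.
(a) Product at 68.9% available chlorine: 7567 / 0.689 = 10,980 g.

(b) Alkalinity to add: (109 − 65) = 44 mg/L as CaCO₃ × 73,700 L = 3243 g as CaCO₃.
(b) Equivalents: 3243 g ÷ 50 g/eq = 64.86 eq.
(b) Each mole of Na₂CO₃ supplies 2 eq, so 64.86 / 2 = 32.43 mol.
(b) Mass: 32.43 mol × 106 g/mol = 3437 g.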